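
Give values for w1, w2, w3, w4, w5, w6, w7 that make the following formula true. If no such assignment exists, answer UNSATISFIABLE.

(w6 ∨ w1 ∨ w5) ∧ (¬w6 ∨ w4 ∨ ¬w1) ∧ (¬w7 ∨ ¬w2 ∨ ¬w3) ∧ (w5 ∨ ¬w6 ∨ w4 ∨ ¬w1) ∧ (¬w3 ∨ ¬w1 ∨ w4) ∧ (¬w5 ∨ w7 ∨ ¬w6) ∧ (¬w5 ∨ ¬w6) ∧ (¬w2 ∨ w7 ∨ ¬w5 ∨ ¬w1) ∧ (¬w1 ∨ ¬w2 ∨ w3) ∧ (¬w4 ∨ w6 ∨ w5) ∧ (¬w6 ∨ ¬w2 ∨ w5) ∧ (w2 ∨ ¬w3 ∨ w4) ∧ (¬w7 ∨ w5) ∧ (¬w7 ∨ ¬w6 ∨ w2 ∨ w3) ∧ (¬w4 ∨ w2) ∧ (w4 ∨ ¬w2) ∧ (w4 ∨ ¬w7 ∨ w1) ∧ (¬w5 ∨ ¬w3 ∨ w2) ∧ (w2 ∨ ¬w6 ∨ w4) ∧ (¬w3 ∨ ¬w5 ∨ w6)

w1 ↦ False,  w2 ↦ False,  w3 ↦ False,  w4 ↦ False,  w5 ↦ True,  w6 ↦ False,  w7 ↦ False

Suppose w5 = True.
(¬w6) alone gives w6 = False.
(¬w3) alone gives w3 = False.
Suppose w1 = False.
Suppose w4 = False.
(¬w2) alone gives w2 = False.
(¬w7) alone gives w7 = False.
All clauses are satisfied.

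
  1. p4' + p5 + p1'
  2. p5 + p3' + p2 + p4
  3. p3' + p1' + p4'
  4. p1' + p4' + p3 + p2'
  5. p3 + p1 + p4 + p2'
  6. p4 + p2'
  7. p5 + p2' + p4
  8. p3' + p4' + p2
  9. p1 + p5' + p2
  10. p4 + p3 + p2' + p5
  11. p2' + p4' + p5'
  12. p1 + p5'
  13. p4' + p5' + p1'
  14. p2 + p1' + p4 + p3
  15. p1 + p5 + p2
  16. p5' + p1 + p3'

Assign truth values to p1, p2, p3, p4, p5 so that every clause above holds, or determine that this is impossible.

p1=0, p2=1, p3=1, p4=1, p5=0

Case p4 = 1:
Case p5 = 0:
Unit clause (p1') forces p1 = 0.
Unit clause (p2) forces p2 = 1.
Every clause is now satisfied; p3 is unconstrained.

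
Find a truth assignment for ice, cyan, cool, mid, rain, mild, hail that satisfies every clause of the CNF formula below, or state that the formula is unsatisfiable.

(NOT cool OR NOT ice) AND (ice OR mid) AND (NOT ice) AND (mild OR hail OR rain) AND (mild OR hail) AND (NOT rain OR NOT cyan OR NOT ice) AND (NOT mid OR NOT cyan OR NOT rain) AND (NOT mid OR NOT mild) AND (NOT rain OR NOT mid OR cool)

Unit clause (NOT ice) forces ice = false.
Unit clause (mid) forces mid = true.
Unit clause (NOT mild) forces mild = false.
Unit clause (hail) forces hail = true.
Branch on cyan: set cyan = false.
Branch on rain: set rain = false.
All clauses hold; cool can take either value.

ice: false,  cyan: false,  cool: true,  mid: true,  rain: false,  mild: false,  hail: true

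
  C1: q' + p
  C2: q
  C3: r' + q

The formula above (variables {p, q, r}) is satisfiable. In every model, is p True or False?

Suppose p = 0.
Unit clause (q') forces q = 0.
That conflicts with the unit clause (q).
So every satisfying assignment has p = True.

True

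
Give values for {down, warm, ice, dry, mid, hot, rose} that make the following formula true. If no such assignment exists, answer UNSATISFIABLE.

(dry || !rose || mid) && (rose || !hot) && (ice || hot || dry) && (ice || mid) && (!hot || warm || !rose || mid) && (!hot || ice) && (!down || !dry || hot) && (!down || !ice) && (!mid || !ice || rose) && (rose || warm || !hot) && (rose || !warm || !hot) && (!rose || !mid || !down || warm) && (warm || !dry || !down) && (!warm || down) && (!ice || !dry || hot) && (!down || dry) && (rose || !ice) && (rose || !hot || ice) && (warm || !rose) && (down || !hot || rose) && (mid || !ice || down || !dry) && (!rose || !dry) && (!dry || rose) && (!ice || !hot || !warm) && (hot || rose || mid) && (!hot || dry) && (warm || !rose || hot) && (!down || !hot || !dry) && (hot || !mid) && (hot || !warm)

UNSATISFIABLE

Try rose = true.
Unit clause (warm) forces warm = true.
Unit clause (down) forces down = true.
Unit clause (!ice) forces ice = false.
Unit clause (mid) forces mid = true.
Unit clause (!hot) forces hot = false.
Now (hot) is unsatisfied and unit — conflict.
That branch fails; take rose = false instead.
Unit clause (!hot) forces hot = false.
Unit clause (!ice) forces ice = false.
Unit clause (dry) forces dry = true.
Now (!dry) is unsatisfied and unit — conflict.
Neither rose = true nor rose = false works.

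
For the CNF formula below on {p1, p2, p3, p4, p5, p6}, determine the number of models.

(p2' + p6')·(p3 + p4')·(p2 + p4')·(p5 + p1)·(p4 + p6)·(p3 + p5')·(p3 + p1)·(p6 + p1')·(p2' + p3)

There are 2^6 = 64 truth assignments over (p1, p2, p3, p4, p5, p6).
Split on p1. With p1 = 1, the clauses containing p1 are satisfied and p1' drops from the rest; 3 of the 2^5 = 32 assignments to the other variables satisfy what remains.
With p1 = 0, by the same count on the reduced clause set, 2 assignments work.
Total: 3 + 2 = 5.

5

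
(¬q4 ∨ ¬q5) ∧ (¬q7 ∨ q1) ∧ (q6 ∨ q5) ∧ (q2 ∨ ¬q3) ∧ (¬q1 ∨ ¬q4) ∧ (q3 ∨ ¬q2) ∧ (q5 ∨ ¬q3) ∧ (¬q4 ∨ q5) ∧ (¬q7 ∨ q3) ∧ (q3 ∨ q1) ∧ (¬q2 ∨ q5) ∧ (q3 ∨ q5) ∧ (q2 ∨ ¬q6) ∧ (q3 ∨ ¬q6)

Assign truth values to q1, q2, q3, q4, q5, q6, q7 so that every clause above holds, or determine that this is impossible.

q1: False, q2: True, q3: True, q4: False, q5: True, q6: True, q7: False

Branch on q4: set q4 = False.
Branch on q7: set q7 = False.
Branch on q6: set q6 = True.
From the singleton clause (q2), q2 = True.
From the singleton clause (q3), q3 = True.
From the singleton clause (q5), q5 = True.
Every clause is now satisfied; q1 is unconstrained.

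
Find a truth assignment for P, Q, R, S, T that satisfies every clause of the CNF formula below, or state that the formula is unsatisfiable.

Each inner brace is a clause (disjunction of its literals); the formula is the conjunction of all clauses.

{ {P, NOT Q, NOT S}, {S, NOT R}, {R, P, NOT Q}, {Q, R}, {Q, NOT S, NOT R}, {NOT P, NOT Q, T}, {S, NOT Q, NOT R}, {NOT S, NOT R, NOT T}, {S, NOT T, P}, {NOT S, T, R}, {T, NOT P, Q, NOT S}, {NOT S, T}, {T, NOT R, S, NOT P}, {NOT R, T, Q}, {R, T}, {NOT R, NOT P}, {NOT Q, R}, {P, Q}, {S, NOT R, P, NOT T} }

Branch on S: set S = true.
The clause (T) is unit, so T = true.
The clause (NOT R) is unit, so R = false.
The clause (Q) is unit, so Q = true.
That conflicts with the unit clause (NOT Q).
That branch fails; take S = false instead.
The clause (NOT R) is unit, so R = false.
The clause (Q) is unit, so Q = true.
That conflicts with the unit clause (NOT Q).
Both values of S lead to a conflict.

UNSATISFIABLE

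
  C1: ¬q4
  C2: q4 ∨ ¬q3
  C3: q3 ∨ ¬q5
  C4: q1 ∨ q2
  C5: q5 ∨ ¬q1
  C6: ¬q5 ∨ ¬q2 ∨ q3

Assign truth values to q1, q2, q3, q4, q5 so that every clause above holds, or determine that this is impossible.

(¬q4) alone gives q4 = False.
(¬q3) alone gives q3 = False.
(¬q5) alone gives q5 = False.
(¬q1) alone gives q1 = False.
(q2) alone gives q2 = True.
All clauses are satisfied.

q1 ↦ False, q2 ↦ True, q3 ↦ False, q4 ↦ False, q5 ↦ False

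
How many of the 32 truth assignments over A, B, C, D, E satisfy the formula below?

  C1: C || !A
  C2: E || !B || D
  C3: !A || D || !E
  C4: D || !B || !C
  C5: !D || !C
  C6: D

4

There are 2^5 = 32 truth assignments over (A, B, C, D, E).
Split on B. With B = true, the clauses containing B are satisfied and !B drops from the rest; 2 of the 2^4 = 16 assignments to the other variables satisfy what remains.
With B = false, by the same count on the reduced clause set, 2 assignments work.
Total: 2 + 2 = 4.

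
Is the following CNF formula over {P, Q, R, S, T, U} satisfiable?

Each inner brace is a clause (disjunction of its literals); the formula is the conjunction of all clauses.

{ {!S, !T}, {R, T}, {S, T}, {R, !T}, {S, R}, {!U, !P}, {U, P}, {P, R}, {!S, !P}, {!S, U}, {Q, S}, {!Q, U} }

Case S = true:
Unit clause (!T) forces T = false.
Unit clause (R) forces R = true.
Unit clause (!P) forces P = false.
Unit clause (U) forces U = true.
All clauses hold; Q can take either value.
A satisfying assignment: P=false,  Q=false,  R=true,  S=true,  T=false,  U=true.

Yes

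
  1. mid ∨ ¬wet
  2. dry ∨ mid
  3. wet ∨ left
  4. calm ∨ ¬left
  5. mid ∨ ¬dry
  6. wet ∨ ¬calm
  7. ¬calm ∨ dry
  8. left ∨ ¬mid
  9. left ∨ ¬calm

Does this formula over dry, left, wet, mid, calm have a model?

Branch on mid: set mid = True.
The clause (left) is unit, so left = True.
The clause (calm) is unit, so calm = True.
The clause (wet) is unit, so wet = True.
The clause (dry) is unit, so dry = True.
Every clause now holds.
A satisfying assignment: dry=True,  left=True,  wet=True,  mid=True,  calm=True.

Satisfiable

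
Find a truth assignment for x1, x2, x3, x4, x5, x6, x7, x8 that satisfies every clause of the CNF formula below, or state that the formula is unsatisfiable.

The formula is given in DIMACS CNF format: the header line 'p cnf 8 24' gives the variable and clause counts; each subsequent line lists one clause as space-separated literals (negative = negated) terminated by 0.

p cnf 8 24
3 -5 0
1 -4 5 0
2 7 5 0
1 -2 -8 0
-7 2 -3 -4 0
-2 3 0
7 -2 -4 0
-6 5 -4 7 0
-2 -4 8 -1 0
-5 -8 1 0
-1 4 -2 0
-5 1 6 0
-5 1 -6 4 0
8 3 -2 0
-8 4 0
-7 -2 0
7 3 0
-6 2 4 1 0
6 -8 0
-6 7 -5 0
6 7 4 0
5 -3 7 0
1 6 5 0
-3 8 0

Case x3 = False:
From the singleton clause (¬x5), x5 = False.
From the singleton clause (¬x2), x2 = False.
From the singleton clause (x7), x7 = True.
Case x1 = True:
Case x8 = False:
All clauses hold; x4, x6 can take either value.

x1: True; x2: False; x3: False; x4: False; x5: False; x6: False; x7: True; x8: False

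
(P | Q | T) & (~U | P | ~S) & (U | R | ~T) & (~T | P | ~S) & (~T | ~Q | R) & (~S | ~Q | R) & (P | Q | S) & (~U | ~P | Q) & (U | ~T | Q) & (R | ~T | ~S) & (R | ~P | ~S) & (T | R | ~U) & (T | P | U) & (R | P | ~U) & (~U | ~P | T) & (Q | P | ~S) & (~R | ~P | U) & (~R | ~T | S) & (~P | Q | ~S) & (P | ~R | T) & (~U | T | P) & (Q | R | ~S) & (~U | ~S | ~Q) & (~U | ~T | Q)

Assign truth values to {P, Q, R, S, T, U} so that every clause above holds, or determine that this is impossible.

Case P = 1:
Case U = 0:
From the singleton clause (~R), R = 0.
From the singleton clause (~T), T = 0.
From the singleton clause (~S), S = 0.
Every clause is now satisfied; Q is unconstrained.

P: 1, Q: 0, R: 0, S: 0, T: 0, U: 0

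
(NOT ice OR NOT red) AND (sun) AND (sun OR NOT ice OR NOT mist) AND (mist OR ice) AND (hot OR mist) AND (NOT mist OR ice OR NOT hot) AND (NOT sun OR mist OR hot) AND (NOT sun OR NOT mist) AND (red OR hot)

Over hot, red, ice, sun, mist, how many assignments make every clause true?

There are 2^5 = 32 truth assignments over (hot, red, ice, sun, mist).
Split on ice. With ice = true, the clauses containing ice are satisfied and NOT ice drops from the rest; 1 of the 2^4 = 16 assignments to the other variables satisfy what remains.
With ice = false, by the same count on the reduced clause set, 0 assignments work.
Total: 1 + 0 = 1.

1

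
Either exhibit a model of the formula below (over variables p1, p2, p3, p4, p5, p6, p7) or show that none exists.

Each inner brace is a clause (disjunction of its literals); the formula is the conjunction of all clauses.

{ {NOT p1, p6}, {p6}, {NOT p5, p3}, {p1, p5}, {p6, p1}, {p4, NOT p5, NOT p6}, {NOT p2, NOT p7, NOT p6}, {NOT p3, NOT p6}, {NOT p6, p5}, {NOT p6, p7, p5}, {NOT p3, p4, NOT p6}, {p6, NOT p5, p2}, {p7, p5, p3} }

Unit clause (p6) forces p6 = true.
Unit clause (NOT p3) forces p3 = false.
Unit clause (NOT p5) forces p5 = false.
Now (p5) is unsatisfied and unit — conflict.

UNSATISFIABLE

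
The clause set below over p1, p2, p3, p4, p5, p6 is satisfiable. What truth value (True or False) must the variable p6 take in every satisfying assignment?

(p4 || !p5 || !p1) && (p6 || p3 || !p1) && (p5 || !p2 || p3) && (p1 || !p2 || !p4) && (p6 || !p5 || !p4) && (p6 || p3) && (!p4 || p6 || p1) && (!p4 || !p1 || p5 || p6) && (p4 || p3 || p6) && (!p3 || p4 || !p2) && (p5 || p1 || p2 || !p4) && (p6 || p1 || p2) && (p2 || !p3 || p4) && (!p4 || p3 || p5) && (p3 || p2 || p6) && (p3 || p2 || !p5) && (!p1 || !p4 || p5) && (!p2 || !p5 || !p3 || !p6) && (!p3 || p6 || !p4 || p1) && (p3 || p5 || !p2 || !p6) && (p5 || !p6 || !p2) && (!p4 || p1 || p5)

True

Suppose p6 = false.
From the singleton clause (p3), p3 = true.
Case p5 = false:
Case p4 = false:
From the singleton clause (!p2), p2 = false.
That conflicts with the unit clause (p2).
That branch fails; take p4 = true instead.
From the singleton clause (p1), p1 = true.
That conflicts with the unit clause (!p1).
Both values of p4 lead to a conflict.
That branch fails; take p5 = true instead.
From the singleton clause (!p4), p4 = false.
From the singleton clause (!p1), p1 = false.
From the singleton clause (!p2), p2 = false.
That conflicts with the unit clause (p2).
Both values of p5 lead to a conflict.
So every satisfying assignment has p6 = True.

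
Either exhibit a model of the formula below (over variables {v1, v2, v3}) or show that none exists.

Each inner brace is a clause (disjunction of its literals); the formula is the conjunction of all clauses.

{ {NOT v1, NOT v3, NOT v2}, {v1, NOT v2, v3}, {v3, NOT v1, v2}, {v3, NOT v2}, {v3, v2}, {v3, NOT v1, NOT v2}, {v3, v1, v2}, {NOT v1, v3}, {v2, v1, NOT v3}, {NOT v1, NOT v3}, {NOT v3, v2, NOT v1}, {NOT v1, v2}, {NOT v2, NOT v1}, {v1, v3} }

v1: false; v2: true; v3: true

Case v3 = true:
Unit clause (NOT v1) forces v1 = false.
Unit clause (v2) forces v2 = true.
This assignment satisfies each clause.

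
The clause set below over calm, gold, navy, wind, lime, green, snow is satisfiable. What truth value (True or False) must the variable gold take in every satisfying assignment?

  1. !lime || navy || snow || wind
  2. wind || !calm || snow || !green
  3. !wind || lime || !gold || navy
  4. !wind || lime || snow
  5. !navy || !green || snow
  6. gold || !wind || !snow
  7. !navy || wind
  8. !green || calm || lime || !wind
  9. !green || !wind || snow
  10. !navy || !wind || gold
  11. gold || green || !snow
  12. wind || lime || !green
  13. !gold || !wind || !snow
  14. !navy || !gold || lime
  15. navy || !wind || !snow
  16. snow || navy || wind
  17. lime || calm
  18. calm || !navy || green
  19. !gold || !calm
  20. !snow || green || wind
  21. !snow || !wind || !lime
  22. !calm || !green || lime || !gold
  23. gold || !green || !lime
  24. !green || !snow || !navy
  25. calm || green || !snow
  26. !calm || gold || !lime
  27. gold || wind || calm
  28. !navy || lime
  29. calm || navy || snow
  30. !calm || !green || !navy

Suppose gold = false.
Case wind = false:
From the singleton clause (!navy), navy = false.
From the singleton clause (snow), snow = true.
From the singleton clause (green), green = true.
From the singleton clause (lime), lime = true.
Now (!lime) is unsatisfied and unit — conflict.
That branch fails; take wind = true instead.
From the singleton clause (!snow), snow = false.
From the singleton clause (lime), lime = true.
From the singleton clause (!green), green = false.
From the singleton clause (!navy), navy = false.
From the singleton clause (!calm), calm = false.
Now (calm) is unsatisfied and unit — conflict.
Neither wind = true nor wind = false works.
So every satisfying assignment has gold = True.

True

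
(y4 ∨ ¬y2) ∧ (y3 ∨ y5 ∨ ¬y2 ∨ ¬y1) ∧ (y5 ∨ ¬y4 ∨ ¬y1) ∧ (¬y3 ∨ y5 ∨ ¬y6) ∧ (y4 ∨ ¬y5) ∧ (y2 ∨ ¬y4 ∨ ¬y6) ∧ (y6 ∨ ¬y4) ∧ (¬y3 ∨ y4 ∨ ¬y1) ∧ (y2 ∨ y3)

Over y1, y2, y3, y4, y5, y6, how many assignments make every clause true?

There are 2^6 = 64 truth assignments over (y1, y2, y3, y4, y5, y6).
Split on y6. With y6 = True, the clauses containing y6 are satisfied and ¬y6 drops from the rest; 5 of the 2^5 = 32 assignments to the other variables satisfy what remains.
With y6 = False, by the same count on the reduced clause set, 1 assignment works.
Total: 5 + 1 = 6.

6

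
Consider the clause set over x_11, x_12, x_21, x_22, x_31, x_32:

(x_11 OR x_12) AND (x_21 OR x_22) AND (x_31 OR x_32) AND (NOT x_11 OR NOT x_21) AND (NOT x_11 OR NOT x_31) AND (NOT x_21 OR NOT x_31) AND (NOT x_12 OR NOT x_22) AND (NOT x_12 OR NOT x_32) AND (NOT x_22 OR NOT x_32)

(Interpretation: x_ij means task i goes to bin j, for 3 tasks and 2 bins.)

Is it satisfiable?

Branch on x_11: set x_11 = true.
(NOT x_21) alone gives x_21 = false.
(x_22) alone gives x_22 = true.
(NOT x_31) alone gives x_31 = false.
(x_32) alone gives x_32 = true.
That conflicts with the unit clause (NOT x_32).
Backtrack on x_11: now try x_11 = false.
(x_12) alone gives x_12 = true.
(NOT x_22) alone gives x_22 = false.
(x_21) alone gives x_21 = true.
(NOT x_31) alone gives x_31 = false.
(x_32) alone gives x_32 = true.
That conflicts with the unit clause (NOT x_32).
Either choice for x_11 ends in contradiction.
No assignment satisfies every clause.

No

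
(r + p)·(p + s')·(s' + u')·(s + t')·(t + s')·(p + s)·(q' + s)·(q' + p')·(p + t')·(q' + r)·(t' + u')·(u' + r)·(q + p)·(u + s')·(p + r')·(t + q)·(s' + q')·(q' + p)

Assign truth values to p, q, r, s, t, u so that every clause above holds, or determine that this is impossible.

UNSATISFIABLE

Branch on r: set r = 1.
From the singleton clause (p), p = 1.
From the singleton clause (q'), q = 0.
From the singleton clause (t), t = 1.
From the singleton clause (s), s = 1.
From the singleton clause (u'), u = 0.
Now (u) is unsatisfied and unit — conflict.
Backtrack on r: now try r = 0.
From the singleton clause (p), p = 1.
From the singleton clause (q'), q = 0.
From the singleton clause (u'), u = 0.
From the singleton clause (s'), s = 0.
From the singleton clause (t'), t = 0.
Now (t) is unsatisfied and unit — conflict.
Neither r = 1 nor r = 0 works.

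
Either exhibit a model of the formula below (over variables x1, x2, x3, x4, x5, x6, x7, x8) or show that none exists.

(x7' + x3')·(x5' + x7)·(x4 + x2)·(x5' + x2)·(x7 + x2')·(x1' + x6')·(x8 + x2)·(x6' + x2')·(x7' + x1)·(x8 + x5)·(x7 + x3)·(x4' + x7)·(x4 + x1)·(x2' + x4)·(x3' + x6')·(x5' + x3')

Case x7 = 1:
The clause (x3') is unit, so x3 = 0.
The clause (x1) is unit, so x1 = 1.
The clause (x6') is unit, so x6 = 0.
Case x4 = 1:
Case x5 = 1:
The clause (x2) is unit, so x2 = 1.
No clause remains; x8 is free.

x1=1,  x2=1,  x3=0,  x4=1,  x5=1,  x6=0,  x7=1,  x8=0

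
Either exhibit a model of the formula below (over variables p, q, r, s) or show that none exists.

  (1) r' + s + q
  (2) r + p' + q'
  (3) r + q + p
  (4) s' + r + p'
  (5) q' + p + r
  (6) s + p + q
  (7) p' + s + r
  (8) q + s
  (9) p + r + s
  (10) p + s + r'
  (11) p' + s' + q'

Branch on q: set q = 1.
Branch on r: set r = 1.
Branch on p: set p = 0.
(s) alone gives s = 1.
This assignment satisfies each clause.

p ↦ 0; q ↦ 1; r ↦ 1; s ↦ 1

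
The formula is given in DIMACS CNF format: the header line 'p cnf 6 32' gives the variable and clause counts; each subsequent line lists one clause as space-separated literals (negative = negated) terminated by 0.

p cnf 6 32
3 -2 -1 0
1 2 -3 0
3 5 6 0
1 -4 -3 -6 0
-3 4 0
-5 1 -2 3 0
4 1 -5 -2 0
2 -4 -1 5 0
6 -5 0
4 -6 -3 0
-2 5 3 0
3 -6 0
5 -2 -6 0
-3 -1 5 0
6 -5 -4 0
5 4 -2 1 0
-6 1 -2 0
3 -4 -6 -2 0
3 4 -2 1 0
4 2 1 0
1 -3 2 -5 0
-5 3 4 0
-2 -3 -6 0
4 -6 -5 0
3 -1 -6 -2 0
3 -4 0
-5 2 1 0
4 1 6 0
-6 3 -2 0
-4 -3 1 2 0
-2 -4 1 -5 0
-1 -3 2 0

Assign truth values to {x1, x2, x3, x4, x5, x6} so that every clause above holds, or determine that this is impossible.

x1=False,  x2=True,  x3=True,  x4=True,  x5=False,  x6=False

Case x3 = True:
Unit clause (x4) forces x4 = True.
Case x1 = False:
Unit clause (x2) forces x2 = True.
Unit clause (¬x6) forces x6 = False.
Unit clause (¬x5) forces x5 = False.
All clauses are satisfied.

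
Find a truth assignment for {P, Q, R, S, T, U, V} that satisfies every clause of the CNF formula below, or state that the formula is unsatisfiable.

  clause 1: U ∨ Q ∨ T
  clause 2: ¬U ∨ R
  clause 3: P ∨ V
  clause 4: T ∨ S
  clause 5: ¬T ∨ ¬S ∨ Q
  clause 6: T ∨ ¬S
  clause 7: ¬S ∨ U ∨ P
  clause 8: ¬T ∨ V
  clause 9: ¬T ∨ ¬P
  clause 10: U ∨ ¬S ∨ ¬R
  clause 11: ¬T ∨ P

UNSATISFIABLE

Branch on U: set U = False.
Branch on Q: set Q = True.
Branch on P: set P = True.
Unit clause (¬T) forces T = False.
Unit clause (S) forces S = True.
But (¬S) is also a unit clause — contradiction.
Undo P and try P = False.
Unit clause (V) forces V = True.
Unit clause (¬S) forces S = False.
Unit clause (T) forces T = True.
But (¬T) is also a unit clause — contradiction.
Both values of P lead to a conflict.
Undo Q and try Q = False.
Unit clause (T) forces T = True.
Unit clause (¬S) forces S = False.
Unit clause (V) forces V = True.
Unit clause (¬P) forces P = False.
But (P) is also a unit clause — contradiction.
Both values of Q lead to a conflict.
Undo U and try U = True.
Unit clause (R) forces R = True.
Branch on P: set P = True.
Unit clause (¬T) forces T = False.
Unit clause (S) forces S = True.
But (¬S) is also a unit clause — contradiction.
Undo P and try P = False.
Unit clause (V) forces V = True.
Unit clause (¬T) forces T = False.
Unit clause (S) forces S = True.
But (¬S) is also a unit clause — contradiction.
Both values of P lead to a conflict.
Both values of U lead to a conflict.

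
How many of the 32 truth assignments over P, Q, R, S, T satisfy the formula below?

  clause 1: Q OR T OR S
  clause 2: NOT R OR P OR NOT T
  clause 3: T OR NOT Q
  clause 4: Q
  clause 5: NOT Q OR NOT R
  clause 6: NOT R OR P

There are 2^5 = 32 truth assignments over (P, Q, R, S, T).
Split on Q. With Q = true, the clauses containing Q are satisfied and NOT Q drops from the rest; 4 of the 2^4 = 16 assignments to the other variables satisfy what remains.
With Q = false, by the same count on the reduced clause set, 0 assignments work.
Total: 4 + 0 = 4.

4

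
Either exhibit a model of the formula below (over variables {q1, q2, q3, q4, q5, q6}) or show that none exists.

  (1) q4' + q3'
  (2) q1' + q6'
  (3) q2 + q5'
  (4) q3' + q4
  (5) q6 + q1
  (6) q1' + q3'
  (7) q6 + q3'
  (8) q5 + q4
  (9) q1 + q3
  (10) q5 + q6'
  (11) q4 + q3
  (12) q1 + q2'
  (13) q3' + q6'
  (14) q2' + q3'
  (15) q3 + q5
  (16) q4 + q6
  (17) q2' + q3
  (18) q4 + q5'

UNSATISFIABLE

Suppose q4 = 0.
From the singleton clause (q3'), q3 = 0.
But (q3) is also a unit clause — contradiction.
That branch fails; take q4 = 1 instead.
From the singleton clause (q3'), q3 = 0.
From the singleton clause (q1), q1 = 1.
From the singleton clause (q6'), q6 = 0.
From the singleton clause (q5), q5 = 1.
From the singleton clause (q2), q2 = 1.
But (q2') is also a unit clause — contradiction.
Either choice for q4 ends in contradiction.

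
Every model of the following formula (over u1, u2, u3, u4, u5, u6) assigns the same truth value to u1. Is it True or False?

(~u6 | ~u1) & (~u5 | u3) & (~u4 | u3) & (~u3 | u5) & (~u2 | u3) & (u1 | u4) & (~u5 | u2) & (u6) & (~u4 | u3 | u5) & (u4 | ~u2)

Suppose u1 = 1.
From the singleton clause (~u6), u6 = 0.
But (u6) is also a unit clause — contradiction.
So every satisfying assignment has u1 = False.

False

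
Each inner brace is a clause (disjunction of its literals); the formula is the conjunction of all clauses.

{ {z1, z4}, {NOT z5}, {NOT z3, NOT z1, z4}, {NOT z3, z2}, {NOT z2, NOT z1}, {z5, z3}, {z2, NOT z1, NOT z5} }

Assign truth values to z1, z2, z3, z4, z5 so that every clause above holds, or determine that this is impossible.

z1 ↦ false, z2 ↦ true, z3 ↦ true, z4 ↦ true, z5 ↦ false

Unit clause (NOT z5) forces z5 = false.
Unit clause (z3) forces z3 = true.
Unit clause (z2) forces z2 = true.
Unit clause (NOT z1) forces z1 = false.
Unit clause (z4) forces z4 = true.
All clauses are satisfied.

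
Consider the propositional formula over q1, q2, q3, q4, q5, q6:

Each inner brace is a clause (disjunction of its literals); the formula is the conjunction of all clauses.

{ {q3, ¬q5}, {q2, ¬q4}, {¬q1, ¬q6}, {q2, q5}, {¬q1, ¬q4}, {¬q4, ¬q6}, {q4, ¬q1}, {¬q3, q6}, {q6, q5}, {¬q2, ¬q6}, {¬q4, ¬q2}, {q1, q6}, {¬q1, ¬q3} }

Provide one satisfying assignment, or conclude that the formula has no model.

Try q3 = True.
(q6) alone gives q6 = True.
(¬q1) alone gives q1 = False.
(¬q4) alone gives q4 = False.
(¬q2) alone gives q2 = False.
(q5) alone gives q5 = True.
This assignment satisfies each clause.

q1: False; q2: False; q3: True; q4: False; q5: True; q6: True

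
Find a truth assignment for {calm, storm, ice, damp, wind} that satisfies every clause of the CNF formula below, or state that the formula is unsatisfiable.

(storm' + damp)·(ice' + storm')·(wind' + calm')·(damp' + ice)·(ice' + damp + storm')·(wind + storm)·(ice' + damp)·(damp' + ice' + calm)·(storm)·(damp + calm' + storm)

From the singleton clause (storm), storm = 1.
From the singleton clause (damp), damp = 1.
From the singleton clause (ice'), ice = 0.
But (ice) is also a unit clause — contradiction.

UNSATISFIABLE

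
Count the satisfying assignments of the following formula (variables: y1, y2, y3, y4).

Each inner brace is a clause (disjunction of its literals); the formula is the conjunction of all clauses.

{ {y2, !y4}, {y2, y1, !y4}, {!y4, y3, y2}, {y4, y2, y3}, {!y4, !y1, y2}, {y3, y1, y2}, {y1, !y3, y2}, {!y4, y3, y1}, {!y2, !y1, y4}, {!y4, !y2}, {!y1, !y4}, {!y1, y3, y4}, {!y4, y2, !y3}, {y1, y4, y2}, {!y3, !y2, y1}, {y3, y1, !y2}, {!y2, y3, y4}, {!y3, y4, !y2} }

There are 2^4 = 16 truth assignments over (y1, y2, y3, y4).
Split on y2. With y2 = true, the clauses containing y2 are satisfied and !y2 drops from the rest; 0 of the 2^3 = 8 assignments to the other variables satisfy what remains.
With y2 = false, by the same count on the reduced clause set, 1 assignment works.
(One model: y1=T, y2=F, y3=T, y4=F.)
Total: 0 + 1 = 1.

1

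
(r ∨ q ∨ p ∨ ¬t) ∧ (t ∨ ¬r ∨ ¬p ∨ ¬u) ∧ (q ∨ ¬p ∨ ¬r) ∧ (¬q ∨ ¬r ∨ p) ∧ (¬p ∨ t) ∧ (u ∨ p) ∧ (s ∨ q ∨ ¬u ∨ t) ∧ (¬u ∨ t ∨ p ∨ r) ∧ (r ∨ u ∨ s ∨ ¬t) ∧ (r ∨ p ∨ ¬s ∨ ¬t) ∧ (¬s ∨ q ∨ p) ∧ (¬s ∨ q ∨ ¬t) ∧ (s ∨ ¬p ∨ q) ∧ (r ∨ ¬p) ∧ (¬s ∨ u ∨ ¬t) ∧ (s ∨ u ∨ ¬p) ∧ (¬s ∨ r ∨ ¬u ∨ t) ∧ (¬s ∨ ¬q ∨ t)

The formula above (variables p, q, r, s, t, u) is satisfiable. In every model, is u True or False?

Suppose u = False.
Unit clause (p) forces p = True.
Unit clause (t) forces t = True.
Unit clause (r) forces r = True.
Unit clause (q) forces q = True.
Unit clause (¬s) forces s = False.
Now (s) is unsatisfied and unit — conflict.
So every satisfying assignment has u = True.

True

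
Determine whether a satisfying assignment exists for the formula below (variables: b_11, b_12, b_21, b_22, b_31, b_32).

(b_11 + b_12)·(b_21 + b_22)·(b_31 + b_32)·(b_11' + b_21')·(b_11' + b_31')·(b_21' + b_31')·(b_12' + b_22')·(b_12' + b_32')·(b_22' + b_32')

Unsatisfiable

Case b_11 = 1:
From the singleton clause (b_21'), b_21 = 0.
From the singleton clause (b_22), b_22 = 1.
From the singleton clause (b_31'), b_31 = 0.
From the singleton clause (b_32), b_32 = 1.
Now (b_32') is unsatisfied and unit — conflict.
Backtrack on b_11: now try b_11 = 0.
From the singleton clause (b_12), b_12 = 1.
From the singleton clause (b_22'), b_22 = 0.
From the singleton clause (b_21), b_21 = 1.
From the singleton clause (b_31'), b_31 = 0.
From the singleton clause (b_32), b_32 = 1.
Now (b_32') is unsatisfied and unit — conflict.
Both values of b_11 lead to a conflict.
No assignment satisfies every clause.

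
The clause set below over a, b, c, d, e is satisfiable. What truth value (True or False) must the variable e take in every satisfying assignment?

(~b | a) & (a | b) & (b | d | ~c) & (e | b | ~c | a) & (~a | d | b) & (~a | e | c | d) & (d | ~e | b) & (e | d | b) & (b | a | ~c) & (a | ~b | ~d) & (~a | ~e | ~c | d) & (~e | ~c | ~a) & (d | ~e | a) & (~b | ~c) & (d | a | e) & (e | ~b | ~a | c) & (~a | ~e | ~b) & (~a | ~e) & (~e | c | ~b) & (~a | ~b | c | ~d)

False

Suppose e = 1.
From the singleton clause (~a), a = 0.
From the singleton clause (~b), b = 0.
That conflicts with the unit clause (b).
So every satisfying assignment has e = False.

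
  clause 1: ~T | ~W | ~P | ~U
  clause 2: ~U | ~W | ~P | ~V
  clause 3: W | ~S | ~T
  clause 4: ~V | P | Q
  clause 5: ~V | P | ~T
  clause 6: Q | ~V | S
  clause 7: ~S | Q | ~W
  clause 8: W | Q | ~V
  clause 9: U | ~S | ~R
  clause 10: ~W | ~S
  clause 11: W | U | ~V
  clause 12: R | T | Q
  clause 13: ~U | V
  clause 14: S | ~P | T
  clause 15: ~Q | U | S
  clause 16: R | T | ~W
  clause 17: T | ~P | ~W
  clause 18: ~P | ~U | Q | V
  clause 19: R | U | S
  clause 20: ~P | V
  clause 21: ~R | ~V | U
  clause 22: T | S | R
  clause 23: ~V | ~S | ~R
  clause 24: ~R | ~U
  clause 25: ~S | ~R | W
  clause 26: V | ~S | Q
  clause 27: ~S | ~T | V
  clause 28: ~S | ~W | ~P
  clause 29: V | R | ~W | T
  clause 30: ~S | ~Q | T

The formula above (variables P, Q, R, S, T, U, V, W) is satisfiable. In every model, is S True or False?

Suppose S = 1.
(~W) alone gives W = 0.
(~T) alone gives T = 0.
(~R) alone gives R = 0.
(Q) alone gives Q = 1.
Now (~Q) is unsatisfied and unit — conflict.
So every satisfying assignment has S = False.

False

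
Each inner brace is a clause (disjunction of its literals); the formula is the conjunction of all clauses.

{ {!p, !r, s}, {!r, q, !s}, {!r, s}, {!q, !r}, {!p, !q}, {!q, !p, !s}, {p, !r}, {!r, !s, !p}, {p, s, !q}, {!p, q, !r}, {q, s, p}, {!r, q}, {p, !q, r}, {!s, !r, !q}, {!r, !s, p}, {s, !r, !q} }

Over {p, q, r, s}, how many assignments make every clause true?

There are 2^4 = 16 truth assignments over (p, q, r, s).
Check each against the 16 clauses (columns in the order p, q, r, s):
  F F F F  ✗ fails (q || s || p)
  F F F T  ✓ satisfies all
  F F T F  ✗ fails (!r || s)
  F F T T  ✗ fails (!r || q || !s)
  F T F F  ✗ fails (p || s || !q)
  F T F T  ✗ fails (p || !q || r)
  F T T F  ✗ fails (!r || s)
  F T T T  ✗ fails (!q || !r)
  T F F F  ✓ satisfies all
  T F F T  ✓ satisfies all
  T F T F  ✗ fails (!p || !r || s)
  T F T T  ✗ fails (!r || q || !s)
  T T F F  ✗ fails (!p || !q)
  T T F T  ✗ fails (!p || !q)
  T T T F  ✗ fails (!p || !r || s)
  T T T T  ✗ fails (!q || !r)
3 of the 16 rows are models.

3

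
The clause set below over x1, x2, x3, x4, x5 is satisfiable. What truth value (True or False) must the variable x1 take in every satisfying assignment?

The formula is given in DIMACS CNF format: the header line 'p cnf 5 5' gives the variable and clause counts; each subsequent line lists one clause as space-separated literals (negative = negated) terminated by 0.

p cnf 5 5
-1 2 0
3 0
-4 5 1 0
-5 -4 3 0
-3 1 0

True

Suppose x1 = False.
Unit clause (x3) forces x3 = True.
But (¬x3) is also a unit clause — contradiction.
So every satisfying assignment has x1 = True.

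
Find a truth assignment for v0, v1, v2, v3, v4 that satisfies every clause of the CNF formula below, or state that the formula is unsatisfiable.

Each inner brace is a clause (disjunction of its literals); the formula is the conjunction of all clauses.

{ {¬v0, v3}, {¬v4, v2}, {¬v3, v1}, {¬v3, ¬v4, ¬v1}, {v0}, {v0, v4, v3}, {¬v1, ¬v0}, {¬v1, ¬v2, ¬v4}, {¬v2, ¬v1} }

UNSATISFIABLE

(v0) alone gives v0 = True.
(v3) alone gives v3 = True.
(v1) alone gives v1 = True.
That conflicts with the unit clause (¬v1).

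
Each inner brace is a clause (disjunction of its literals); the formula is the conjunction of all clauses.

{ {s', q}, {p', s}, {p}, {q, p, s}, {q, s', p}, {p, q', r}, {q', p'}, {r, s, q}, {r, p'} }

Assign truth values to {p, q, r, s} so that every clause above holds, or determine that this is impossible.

UNSATISFIABLE

The clause (p) is unit, so p = 1.
The clause (s) is unit, so s = 1.
The clause (q) is unit, so q = 1.
That conflicts with the unit clause (q').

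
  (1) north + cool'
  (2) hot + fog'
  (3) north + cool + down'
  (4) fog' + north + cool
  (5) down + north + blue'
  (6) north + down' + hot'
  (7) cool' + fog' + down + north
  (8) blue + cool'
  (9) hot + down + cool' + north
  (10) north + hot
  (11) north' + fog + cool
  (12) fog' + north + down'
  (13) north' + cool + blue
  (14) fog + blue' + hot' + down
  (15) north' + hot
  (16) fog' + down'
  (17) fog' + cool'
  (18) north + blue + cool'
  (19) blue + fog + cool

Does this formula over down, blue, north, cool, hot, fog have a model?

Satisfiable

Try north = 1.
(hot) alone gives hot = 1.
Try blue = 1.
Try fog = 0.
(cool) alone gives cool = 1.
(down) alone gives down = 1.
This assignment satisfies each clause.
A satisfying assignment: down ↦ 1,  blue ↦ 1,  north ↦ 1,  cool ↦ 1,  hot ↦ 1,  fog ↦ 0.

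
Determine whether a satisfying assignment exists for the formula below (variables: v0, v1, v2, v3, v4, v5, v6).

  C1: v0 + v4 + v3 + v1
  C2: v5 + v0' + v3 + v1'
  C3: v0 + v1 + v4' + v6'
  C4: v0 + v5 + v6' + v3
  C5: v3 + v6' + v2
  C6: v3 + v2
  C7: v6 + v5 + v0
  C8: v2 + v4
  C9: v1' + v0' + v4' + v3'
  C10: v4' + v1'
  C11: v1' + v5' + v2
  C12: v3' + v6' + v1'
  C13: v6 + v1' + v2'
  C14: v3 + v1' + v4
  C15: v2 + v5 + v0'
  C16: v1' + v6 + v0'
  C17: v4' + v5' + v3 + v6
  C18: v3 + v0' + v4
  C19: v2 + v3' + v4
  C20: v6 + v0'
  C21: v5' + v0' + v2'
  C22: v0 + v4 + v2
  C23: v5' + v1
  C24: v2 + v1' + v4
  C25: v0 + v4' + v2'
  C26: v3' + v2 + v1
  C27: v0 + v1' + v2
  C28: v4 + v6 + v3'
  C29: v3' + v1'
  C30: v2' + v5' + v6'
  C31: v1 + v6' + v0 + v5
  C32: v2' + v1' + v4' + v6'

Branch on v3: set v3 = 0.
The clause (v2) is unit, so v2 = 1.
Branch on v4: set v4 = 1.
The clause (v1') is unit, so v1 = 0.
The clause (v5') is unit, so v5 = 0.
The clause (v0) is unit, so v0 = 1.
The clause (v6) is unit, so v6 = 1.
All clauses are satisfied.
A satisfying assignment: v0=1, v1=0, v2=1, v3=0, v4=1, v5=0, v6=1.

Yes, satisfiable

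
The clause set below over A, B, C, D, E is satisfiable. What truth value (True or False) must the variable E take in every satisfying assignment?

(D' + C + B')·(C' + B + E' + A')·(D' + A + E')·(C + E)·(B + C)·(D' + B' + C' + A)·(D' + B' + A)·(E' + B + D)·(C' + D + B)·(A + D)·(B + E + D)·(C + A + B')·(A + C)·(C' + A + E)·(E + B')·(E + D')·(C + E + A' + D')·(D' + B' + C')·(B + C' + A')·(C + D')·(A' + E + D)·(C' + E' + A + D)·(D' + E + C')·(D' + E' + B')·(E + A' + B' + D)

Suppose E = 0.
(C) alone gives C = 1.
(A) alone gives A = 1.
(B') alone gives B = 0.
That conflicts with the unit clause (B).
So every satisfying assignment has E = True.

True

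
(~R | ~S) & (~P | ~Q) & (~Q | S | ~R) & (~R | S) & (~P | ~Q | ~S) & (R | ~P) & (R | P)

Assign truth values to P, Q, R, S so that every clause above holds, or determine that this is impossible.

Case R = 0:
(~P) alone gives P = 0.
That conflicts with the unit clause (P).
That branch fails; take R = 1 instead.
(~S) alone gives S = 0.
That conflicts with the unit clause (S).
Neither R = 1 nor R = 0 works.

UNSATISFIABLE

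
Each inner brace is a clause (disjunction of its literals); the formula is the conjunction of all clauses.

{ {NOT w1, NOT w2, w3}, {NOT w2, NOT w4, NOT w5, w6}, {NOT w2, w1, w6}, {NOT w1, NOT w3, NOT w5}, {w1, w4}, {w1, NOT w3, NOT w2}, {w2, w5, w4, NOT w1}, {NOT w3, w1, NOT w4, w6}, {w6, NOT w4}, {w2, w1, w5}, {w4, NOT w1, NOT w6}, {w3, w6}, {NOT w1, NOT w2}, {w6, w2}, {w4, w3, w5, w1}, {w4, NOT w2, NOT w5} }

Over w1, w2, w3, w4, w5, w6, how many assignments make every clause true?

7

There are 2^6 = 64 truth assignments over (w1, w2, w3, w4, w5, w6).
Split on w4. With w4 = true, the clauses containing w4 are satisfied and NOT w4 drops from the rest; 7 of the 2^5 = 32 assignments to the other variables satisfy what remains.
With w4 = false, by the same count on the reduced clause set, 0 assignments work.
(One model: w1=F, w2=F, w3=F, w4=T, w5=T, w6=T.)
Total: 7 + 0 = 7.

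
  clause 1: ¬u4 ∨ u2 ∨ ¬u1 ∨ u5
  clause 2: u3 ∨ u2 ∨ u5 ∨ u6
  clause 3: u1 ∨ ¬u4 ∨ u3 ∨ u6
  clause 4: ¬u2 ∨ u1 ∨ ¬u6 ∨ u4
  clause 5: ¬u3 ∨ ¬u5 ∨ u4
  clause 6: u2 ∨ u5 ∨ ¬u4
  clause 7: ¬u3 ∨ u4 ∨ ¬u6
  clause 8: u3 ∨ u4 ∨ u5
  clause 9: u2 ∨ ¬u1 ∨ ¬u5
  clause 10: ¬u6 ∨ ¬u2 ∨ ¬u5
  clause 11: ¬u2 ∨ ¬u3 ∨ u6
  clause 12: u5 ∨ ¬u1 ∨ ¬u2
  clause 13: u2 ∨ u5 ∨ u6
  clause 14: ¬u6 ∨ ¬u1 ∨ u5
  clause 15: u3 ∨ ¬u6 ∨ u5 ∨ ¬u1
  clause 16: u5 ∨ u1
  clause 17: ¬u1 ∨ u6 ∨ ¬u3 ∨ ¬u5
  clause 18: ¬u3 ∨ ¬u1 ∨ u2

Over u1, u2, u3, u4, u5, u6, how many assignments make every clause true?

There are 2^6 = 64 truth assignments over (u1, u2, u3, u4, u5, u6).
Split on u5. With u5 = True, the clauses containing u5 are satisfied and ¬u5 drops from the rest; 8 of the 2^5 = 32 assignments to the other variables satisfy what remains.
With u5 = False, by the same count on the reduced clause set, 0 assignments work.
Total: 8 + 0 = 8.

8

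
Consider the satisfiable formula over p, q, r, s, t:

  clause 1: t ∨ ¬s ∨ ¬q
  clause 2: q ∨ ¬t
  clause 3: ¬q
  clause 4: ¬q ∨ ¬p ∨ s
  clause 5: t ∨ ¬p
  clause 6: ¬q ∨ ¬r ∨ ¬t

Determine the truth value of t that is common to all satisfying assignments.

False

Suppose t = True.
The clause (q) is unit, so q = True.
Now (¬q) is unsatisfied and unit — conflict.
So every satisfying assignment has t = False.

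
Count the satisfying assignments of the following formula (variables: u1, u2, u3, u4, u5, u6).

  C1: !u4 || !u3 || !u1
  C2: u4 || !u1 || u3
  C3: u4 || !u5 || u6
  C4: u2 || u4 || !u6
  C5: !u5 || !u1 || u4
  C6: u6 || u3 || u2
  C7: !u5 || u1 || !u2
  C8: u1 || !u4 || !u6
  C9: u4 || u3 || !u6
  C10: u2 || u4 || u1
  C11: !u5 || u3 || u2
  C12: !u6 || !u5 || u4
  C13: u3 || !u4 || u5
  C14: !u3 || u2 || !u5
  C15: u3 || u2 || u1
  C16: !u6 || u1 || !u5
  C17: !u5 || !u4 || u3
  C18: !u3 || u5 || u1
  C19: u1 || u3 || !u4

4

There are 2^6 = 64 truth assignments over (u1, u2, u3, u4, u5, u6).
Split on u6. With u6 = true, the clauses containing u6 are satisfied and !u6 drops from the rest; 1 of the 2^5 = 32 assignments to the other variables satisfy what remains.
With u6 = false, by the same count on the reduced clause set, 3 assignments work.
(One model: u1=F, u2=T, u3=F, u4=F, u5=F, u6=F.)
Total: 1 + 3 = 4.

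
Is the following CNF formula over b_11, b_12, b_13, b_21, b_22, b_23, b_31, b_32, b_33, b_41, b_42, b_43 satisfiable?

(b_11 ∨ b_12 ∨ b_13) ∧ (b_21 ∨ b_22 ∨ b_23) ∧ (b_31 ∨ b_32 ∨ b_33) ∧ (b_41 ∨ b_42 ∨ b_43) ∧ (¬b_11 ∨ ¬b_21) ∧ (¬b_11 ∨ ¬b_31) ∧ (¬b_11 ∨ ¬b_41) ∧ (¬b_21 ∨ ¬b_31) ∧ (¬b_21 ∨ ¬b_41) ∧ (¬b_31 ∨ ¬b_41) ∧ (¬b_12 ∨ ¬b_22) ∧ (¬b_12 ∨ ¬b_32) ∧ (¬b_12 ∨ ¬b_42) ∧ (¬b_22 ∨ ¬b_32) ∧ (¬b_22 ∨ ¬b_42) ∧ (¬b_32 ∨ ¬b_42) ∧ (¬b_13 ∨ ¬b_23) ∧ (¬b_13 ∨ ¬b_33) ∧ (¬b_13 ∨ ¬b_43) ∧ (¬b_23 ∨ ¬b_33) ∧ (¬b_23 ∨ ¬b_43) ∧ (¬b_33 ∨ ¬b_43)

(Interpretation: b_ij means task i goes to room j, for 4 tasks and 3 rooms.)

Branch on b_11: set b_11 = False.
Branch on b_12: set b_12 = True.
From the singleton clause (¬b_22), b_22 = False.
From the singleton clause (¬b_32), b_32 = False.
From the singleton clause (¬b_42), b_42 = False.
Branch on b_21: set b_21 = True.
From the singleton clause (¬b_31), b_31 = False.
From the singleton clause (b_33), b_33 = True.
From the singleton clause (¬b_41), b_41 = False.
From the singleton clause (b_43), b_43 = True.
But (¬b_43) is also a unit clause — contradiction.
That branch fails; take b_21 = False instead.
From the singleton clause (b_23), b_23 = True.
From the singleton clause (¬b_13), b_13 = False.
From the singleton clause (¬b_33), b_33 = False.
From the singleton clause (b_31), b_31 = True.
From the singleton clause (¬b_41), b_41 = False.
From the singleton clause (b_43), b_43 = True.
But (¬b_43) is also a unit clause — contradiction.
Both values of b_21 lead to a conflict.
That branch fails; take b_12 = False instead.
From the singleton clause (b_13), b_13 = True.
From the singleton clause (¬b_23), b_23 = False.
From the singleton clause (¬b_33), b_33 = False.
From the singleton clause (¬b_43), b_43 = False.
Branch on b_21: set b_21 = True.
From the singleton clause (¬b_31), b_31 = False.
From the singleton clause (b_32), b_32 = True.
From the singleton clause (¬b_41), b_41 = False.
From the singleton clause (b_42), b_42 = True.
But (¬b_42) is also a unit clause — contradiction.
That branch fails; take b_21 = False instead.
From the singleton clause (b_22), b_22 = True.
From the singleton clause (¬b_32), b_32 = False.
From the singleton clause (b_31), b_31 = True.
From the singleton clause (¬b_41), b_41 = False.
From the singleton clause (b_42), b_42 = True.
But (¬b_42) is also a unit clause — contradiction.
Both values of b_21 lead to a conflict.
Both values of b_12 lead to a conflict.
That branch fails; take b_11 = True instead.
From the singleton clause (¬b_21), b_21 = False.
From the singleton clause (¬b_31), b_31 = False.
From the singleton clause (¬b_41), b_41 = False.
Branch on b_22: set b_22 = True.
From the singleton clause (¬b_12), b_12 = False.
From the singleton clause (¬b_32), b_32 = False.
From the singleton clause (b_33), b_33 = True.
From the singleton clause (¬b_42), b_42 = False.
From the singleton clause (b_43), b_43 = True.
But (¬b_43) is also a unit clause — contradiction.
That branch fails; take b_22 = False instead.
From the singleton clause (b_23), b_23 = True.
From the singleton clause (¬b_13), b_13 = False.
From the singleton clause (¬b_33), b_33 = False.
From the singleton clause (b_32), b_32 = True.
From the singleton clause (¬b_12), b_12 = False.
From the singleton clause (¬b_42), b_42 = False.
From the singleton clause (b_43), b_43 = True.
But (¬b_43) is also a unit clause — contradiction.
Both values of b_22 lead to a conflict.
Both values of b_11 lead to a conflict.
No assignment satisfies every clause.

Unsatisfiable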